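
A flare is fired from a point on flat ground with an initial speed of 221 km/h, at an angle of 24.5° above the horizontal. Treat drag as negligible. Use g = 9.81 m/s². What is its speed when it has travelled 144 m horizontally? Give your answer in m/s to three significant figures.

Convert: 221 km/h = 221/3.6 = 61.39 m/s.
Components: vₓ = 61.39 cos 24.5° = 55.86 m/s, v_y0 = 61.39 sin 24.5° = 25.46 m/s.
Time to reach x = 144 m: t = x/vₓ = 144/55.86 = 2.578 s.
Vertical velocity there: v_y = v_y0 − g t = 25.46 − 9.81 × 2.578 = 0.1693 m/s.
Speed: √(vₓ² + v_y²) = √(55.86² + 0.1693²) = 55.86 m/s.

55.9 m/s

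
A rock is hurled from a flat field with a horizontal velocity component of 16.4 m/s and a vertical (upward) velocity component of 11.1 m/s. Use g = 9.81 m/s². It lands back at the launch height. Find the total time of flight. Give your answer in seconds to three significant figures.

Landing at launch height ⇒ T = 2 v_y0 / g = 2 × 11.10 / 9.81 = 2.263 s.

2.26 s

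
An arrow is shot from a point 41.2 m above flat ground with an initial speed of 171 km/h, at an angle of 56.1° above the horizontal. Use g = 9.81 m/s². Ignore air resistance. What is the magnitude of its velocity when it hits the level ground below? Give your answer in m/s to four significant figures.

Convert: 171 km/h = 171/3.6 = 47.50 m/s.
vₓ = 47.50 cos 56.1° = 26.49 m/s; v_y0 = 47.50 sin 56.1° = 39.43 m/s.
The projectile lands when y = 41.2 + (39.43) t − ½·9.81·t² = 0. Positive root: t = (39.43 + √(39.43² + 2·9.81·41.2)) / 9.81 = (39.43 + 48.61) / 9.81 = 8.974 s.
Vertical velocity at impact: v_y = v_y0 − g t = 39.43 − 9.81 × 8.974 = −48.61 m/s.
Speed: |v| = √(vₓ² + v_y²) = √(26.49² + 48.61²) = 55.36 m/s.

55.36 m/s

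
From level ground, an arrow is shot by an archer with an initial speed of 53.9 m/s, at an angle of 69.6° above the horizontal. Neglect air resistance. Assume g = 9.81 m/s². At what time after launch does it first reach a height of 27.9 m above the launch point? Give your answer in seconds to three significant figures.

Components: vₓ = 53.90 cos 69.6° = 18.79 m/s, v_y0 = 53.90 sin 69.6° = 50.52 m/s.
Require v_y0 t − ½ g t² = 27.9, i.e. 4.905 t² − 50.52 t + 27.9 = 0.
Quadratic formula: t = (50.52 ± √2004.8) / 9.81 = (50.52 ± 44.78) / 9.81 → t = 0.5856 s or 9.714 s.
The first (ascending) time is 0.5856 s.

0.586 s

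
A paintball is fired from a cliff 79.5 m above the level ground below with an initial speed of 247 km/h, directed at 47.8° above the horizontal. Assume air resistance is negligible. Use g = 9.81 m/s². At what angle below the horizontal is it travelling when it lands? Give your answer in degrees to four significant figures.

54.40°

Convert: 247 km/h = 247/3.6 = 68.61 m/s.
vₓ = 68.61 cos 47.8° = 46.09 m/s; v_y0 = 68.61 sin 47.8° = 50.83 m/s.
Vertical motion (up positive, ground at y = 0): 4.905 t² − (50.83) t − 79.5 = 0, so t = (50.83 + √(50.83² + 2·9.81·79.5)) / 9.81 = (50.83 + 64.37) / 9.81 = 11.74 s.
At impact: v_y = v_y0 − g t = −64.37 m/s; vₓ = 46.09 m/s.
Angle below horizontal: arctan(|v_y|/vₓ) = arctan(64.37/46.09) = 54.40°.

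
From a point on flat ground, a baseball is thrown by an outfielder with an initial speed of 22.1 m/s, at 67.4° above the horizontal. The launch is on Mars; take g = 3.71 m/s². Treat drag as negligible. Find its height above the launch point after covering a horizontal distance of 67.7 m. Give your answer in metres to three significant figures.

44.8 m

vₓ = 22.10 cos 67.4° = 8.493 m/s; v_y0 = 22.10 sin 67.4° = 20.40 m/s.
x = vₓ t ⇒ t = 67.7/8.493 = 7.971 s.
Height: y = v_y0 t − ½ g t² = 20.40 × 7.971 − 1.855 × 7.971² = 162.6 − 117.9 = 44.77 m.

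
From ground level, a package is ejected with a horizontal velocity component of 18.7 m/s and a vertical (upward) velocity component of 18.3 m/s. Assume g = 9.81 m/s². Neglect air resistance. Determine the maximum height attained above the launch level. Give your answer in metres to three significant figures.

At the apex v_y = 0, so H = v_y0²/(2g) = 18.30²/19.62 = 17.07 m.

17.1 m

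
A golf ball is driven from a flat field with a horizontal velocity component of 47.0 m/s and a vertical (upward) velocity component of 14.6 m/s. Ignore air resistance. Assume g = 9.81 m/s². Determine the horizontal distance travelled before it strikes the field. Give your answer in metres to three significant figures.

140 m

Flight time T = 2 v_y0 / g = 2.977 s.
Horizontal distance R = vₓ T = 47.00 × 2.977 = 139.9 m.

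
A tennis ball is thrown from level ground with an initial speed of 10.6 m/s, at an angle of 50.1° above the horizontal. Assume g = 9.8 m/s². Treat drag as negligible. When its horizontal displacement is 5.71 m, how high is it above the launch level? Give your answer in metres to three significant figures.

3.37 m

Components: vₓ = 10.60 cos 50.1° = 6.799 m/s, v_y0 = 10.60 sin 50.1° = 8.132 m/s.
At x = 5.71 m, t = x/vₓ = 5.71/6.799 = 0.8398 s.
Height: y = v_y0 t − ½ g t² = 8.132 × 0.8398 − 4.900 × 0.8398² = 6.829 − 3.456 = 3.373 m.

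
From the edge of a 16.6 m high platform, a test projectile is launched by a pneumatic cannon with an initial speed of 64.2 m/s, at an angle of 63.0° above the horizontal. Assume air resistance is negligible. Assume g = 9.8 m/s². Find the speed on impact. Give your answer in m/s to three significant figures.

66.7 m/s

Resolve: vₓ = 64.20 cos 63.0° = 29.15 m/s and v_y0 = 64.20 sin 63.0° = 57.20 m/s.
With up positive and y = 0 at the ground: y(t) = 16.6 + (57.20) t − 4.900 t². Setting y = 0 and taking the positive root: t = [57.20 + √(57.20² + 2·9.80·16.6)] / 9.80 = (57.20 + 59.98) / 9.80 = 11.96 s.
Vertical velocity at impact: v_y = v_y0 − g t = 57.20 − 9.80 × 11.96 = −59.98 m/s.
Speed: |v| = √(vₓ² + v_y²) = √(29.15² + 59.98²) = 66.69 m/s.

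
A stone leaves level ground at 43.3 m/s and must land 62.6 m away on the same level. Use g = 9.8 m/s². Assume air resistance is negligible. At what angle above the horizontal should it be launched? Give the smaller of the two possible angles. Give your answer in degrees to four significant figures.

9.550°

Level-ground range R = v₀² sin(2θ)/g ⇒ sin(2θ) = gR/v₀² = 9.80 × 62.6 / 43.3² = 0.3272.
2θ = 19.10° or 180° − 19.10° = 160.9°, so θ = 9.550° or 80.45°.
The smaller angle is 9.550°.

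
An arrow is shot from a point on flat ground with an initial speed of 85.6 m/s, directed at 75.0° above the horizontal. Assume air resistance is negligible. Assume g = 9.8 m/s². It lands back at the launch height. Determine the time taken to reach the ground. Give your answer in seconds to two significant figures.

17 s

Resolve: vₓ = 85.60 cos 75.0° = 22.15 m/s and v_y0 = 85.60 sin 75.0° = 82.68 m/s.
Time of flight on level ground: T = 2 v_y0 / g = 2 × 82.68 / 9.80 = 16.87 s.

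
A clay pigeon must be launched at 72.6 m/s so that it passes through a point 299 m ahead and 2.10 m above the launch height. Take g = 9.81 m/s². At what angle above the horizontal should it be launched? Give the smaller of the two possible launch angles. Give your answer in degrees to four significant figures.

17.35°

Trajectory: y = x tanθ − g x² (1 + tan²θ)/(2v₀²). With x = 299, y = 2.10, v₀ = 72.6, g = 9.81:
83.20 tan²θ − 299 tanθ + (85.30) = 0.
tanθ = [299 ± √(299² − 4 × 83.20 × (85.30))] / (2 × 83.20) = (299 ± 247.0) / 166.4, giving tanθ = 0.3124 or 3.281.
θ = 17.35° or 73.05°; the smaller is 17.35°.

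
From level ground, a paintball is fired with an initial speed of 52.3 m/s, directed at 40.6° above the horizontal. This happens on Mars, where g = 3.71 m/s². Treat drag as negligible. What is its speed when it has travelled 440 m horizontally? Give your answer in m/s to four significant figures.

Components: vₓ = 52.30 cos 40.6° = 39.71 m/s, v_y0 = 52.30 sin 40.6° = 34.04 m/s.
At x = 440 m, t = x/vₓ = 440/39.71 = 11.08 s.
Vertical velocity there: v_y = v_y0 − g t = 34.04 − 3.71 × 11.08 = −7.073 m/s.
Speed: √(vₓ² + v_y²) = √(39.71² + 7.073²) = 40.33 m/s.

40.33 m/s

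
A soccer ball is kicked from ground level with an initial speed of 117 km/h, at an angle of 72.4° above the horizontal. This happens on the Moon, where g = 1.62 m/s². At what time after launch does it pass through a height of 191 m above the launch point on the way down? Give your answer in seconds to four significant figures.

Convert: 117 km/h = 117/3.6 = 32.50 m/s.
Horizontal component vₓ = 32.50 cos 72.4° = 9.827 m/s; vertical v_y0 = 32.50 sin 72.4° = 30.98 m/s.
Set y = v_y0 t − ½ g t² = 191: 0.8100 t² − 30.98 t + 191 = 0.
t = [30.98 ± √(30.98² − 2·1.62·191)] / 1.62 = (30.98 ± 18.46) / 1.62, so t = 7.726 s or t = 30.52 s.
The descending-branch root is 30.52 s.

30.52 s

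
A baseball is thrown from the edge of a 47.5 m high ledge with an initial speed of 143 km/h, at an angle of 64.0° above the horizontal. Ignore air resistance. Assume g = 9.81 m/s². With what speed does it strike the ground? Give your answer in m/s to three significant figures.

50.1 m/s

Convert: 143 km/h = 143/3.6 = 39.72 m/s.
Components: vₓ = 39.72 cos 64.0° = 17.41 m/s, v_y0 = 39.72 sin 64.0° = 35.70 m/s.
With up positive and y = 0 at the ground: y(t) = 47.5 + (35.70) t − 4.905 t². Setting y = 0 and taking the positive root: t = [35.70 + √(35.70² + 2·9.81·47.5)] / 9.81 = (35.70 + 46.97) / 9.81 = 8.428 s.
Vertical velocity at impact: v_y = v_y0 − g t = 35.70 − 9.81 × 8.428 = −46.97 m/s.
Speed: |v| = √(vₓ² + v_y²) = √(17.41² + 46.97²) = 50.10 m/s.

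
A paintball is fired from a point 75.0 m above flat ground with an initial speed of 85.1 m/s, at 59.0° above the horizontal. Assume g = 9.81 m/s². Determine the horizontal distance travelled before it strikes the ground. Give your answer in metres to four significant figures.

vₓ = 85.10 cos 59.0° = 43.83 m/s; v_y0 = 85.10 sin 59.0° = 72.94 m/s.
With up positive and y = 0 at the ground: y(t) = 75.0 + (72.94) t − 4.905 t². Setting y = 0 and taking the positive root: t = [72.94 + √(72.94² + 2·9.81·75.0)] / 9.81 = (72.94 + 82.42) / 9.81 = 15.84 s.
Horizontal distance: R = vₓ t = 43.83 × 15.84 = 694.1 m.

694.1 m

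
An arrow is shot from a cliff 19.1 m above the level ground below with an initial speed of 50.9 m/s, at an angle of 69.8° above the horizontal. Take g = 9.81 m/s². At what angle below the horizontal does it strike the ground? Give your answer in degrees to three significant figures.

71.2°

Resolve: vₓ = 50.90 cos 69.8° = 17.58 m/s and v_y0 = 50.90 sin 69.8° = 47.77 m/s.
Vertical motion (up positive, ground at y = 0): 4.905 t² − (47.77) t − 19.1 = 0, so t = (47.77 + √(47.77² + 2·9.81·19.1)) / 9.81 = (47.77 + 51.54) / 9.81 = 10.12 s.
At impact: v_y = v_y0 − g t = −51.54 m/s; vₓ = 17.58 m/s.
Angle below horizontal: arctan(|v_y|/vₓ) = arctan(51.54/17.58) = 71.17°.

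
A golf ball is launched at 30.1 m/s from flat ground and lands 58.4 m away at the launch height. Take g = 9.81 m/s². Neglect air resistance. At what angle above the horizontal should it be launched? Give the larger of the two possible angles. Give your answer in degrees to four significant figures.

70.39°

From R = (v₀²/g) sin 2θ: sin 2θ = 9.81 × 58.4 / 906.01 = 0.6323.
2θ = 39.22° or 180° − 39.22° = 140.8°, so θ = 19.61° or 70.39°.
The larger angle is 70.39°.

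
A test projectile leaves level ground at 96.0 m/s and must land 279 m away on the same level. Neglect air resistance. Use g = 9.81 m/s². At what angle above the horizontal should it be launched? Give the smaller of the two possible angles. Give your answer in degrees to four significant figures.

R = v₀² sin 2θ / g gives sin 2θ = gR/v₀² = 9.81·279/96.0² = 0.2970.
2θ = 17.28° or 180° − 17.28° = 162.7°, so θ = 8.638° or 81.36°.
The smaller angle is 8.638°.

8.638°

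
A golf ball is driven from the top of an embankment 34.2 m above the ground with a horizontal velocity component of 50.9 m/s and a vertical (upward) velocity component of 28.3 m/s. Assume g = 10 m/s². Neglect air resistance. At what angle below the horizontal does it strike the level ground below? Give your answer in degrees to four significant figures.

Vertical motion (up positive, ground at y = 0): 5.000 t² − (28.30) t − 34.2 = 0, so t = (28.30 + √(28.30² + 2·10.0·34.2)) / 10.0 = (28.30 + 38.53) / 10.0 = 6.683 s.
At impact: v_y = v_y0 − g t = −38.53 m/s; vₓ = 50.90 m/s.
Angle below horizontal: arctan(|v_y|/vₓ) = arctan(38.53/50.90) = 37.13°.

37.13°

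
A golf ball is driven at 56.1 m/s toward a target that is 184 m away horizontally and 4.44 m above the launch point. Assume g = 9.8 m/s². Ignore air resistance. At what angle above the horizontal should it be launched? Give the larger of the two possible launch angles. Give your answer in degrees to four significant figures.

72.37°

Trajectory: y = x tanθ − g x² (1 + tan²θ)/(2v₀²). With x = 184, y = 4.44, v₀ = 56.1, g = 9.80:
52.71 tan²θ − 184 tanθ + (57.15) = 0.
tanθ = [184 ± √(184² − 4 × 52.71 × (57.15))] / (2 × 52.71) = (184 ± 147.7) / 105.4, giving tanθ = 0.3446 or 3.146.
θ = 19.02° or 72.37°; the larger is 72.37°.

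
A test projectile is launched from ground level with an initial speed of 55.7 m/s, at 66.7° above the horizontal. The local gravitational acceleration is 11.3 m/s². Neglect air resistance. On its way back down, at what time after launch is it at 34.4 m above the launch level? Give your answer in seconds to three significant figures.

Resolve: vₓ = 55.70 cos 66.7° = 22.03 m/s and v_y0 = 55.70 sin 66.7° = 51.16 m/s.
Require v_y0 t − ½ g t² = 34.4, i.e. 5.650 t² − 51.16 t + 34.4 = 0.
Quadratic formula: t = (51.16 ± √1839.6) / 11.3 = (51.16 ± 42.89) / 11.3 → t = 0.7315 s or 8.323 s.
The descending-branch root is 8.323 s.

8.32 s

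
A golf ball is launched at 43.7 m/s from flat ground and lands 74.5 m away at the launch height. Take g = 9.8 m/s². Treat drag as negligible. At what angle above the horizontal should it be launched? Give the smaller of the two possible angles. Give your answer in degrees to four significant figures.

Level-ground range R = v₀² sin(2θ)/g ⇒ sin(2θ) = gR/v₀² = 9.80 × 74.5 / 43.7² = 0.3823.
2θ = 22.48° or 180° − 22.48° = 157.5°, so θ = 11.24° or 78.76°.
The smaller angle is 11.24°.

11.24°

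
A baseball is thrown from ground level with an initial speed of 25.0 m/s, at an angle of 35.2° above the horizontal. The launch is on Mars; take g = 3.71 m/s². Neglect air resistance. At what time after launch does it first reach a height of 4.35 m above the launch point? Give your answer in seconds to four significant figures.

Horizontal component vₓ = 25.00 cos 35.2° = 20.43 m/s; vertical v_y0 = 25.00 sin 35.2° = 14.41 m/s.
Require v_y0 t − ½ g t² = 4.35, i.e. 1.855 t² − 14.41 t + 4.35 = 0.
Quadratic formula: t = (14.41 ± √175.39) / 3.71 = (14.41 ± 13.24) / 3.71 → t = 0.3146 s or 7.454 s.
The first (ascending) time is 0.3146 s.

0.3146 s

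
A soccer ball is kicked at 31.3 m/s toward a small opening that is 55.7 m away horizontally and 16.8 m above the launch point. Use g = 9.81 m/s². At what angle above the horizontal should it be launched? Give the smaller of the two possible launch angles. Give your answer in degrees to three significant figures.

Trajectory: y = x tanθ − g x² (1 + tan²θ)/(2v₀²). With x = 55.7, y = 16.8, v₀ = 31.3, g = 9.81:
15.53 tan²θ − 55.7 tanθ + (32.33) = 0.
tanθ = [55.7 ± √(55.7² − 4 × 15.53 × (32.33))] / (2 × 15.53) = (55.7 ± 33.07) / 31.07, giving tanθ = 0.7285 or 2.857.
θ = 36.07° or 70.71°; the smaller is 36.07°.

36.1°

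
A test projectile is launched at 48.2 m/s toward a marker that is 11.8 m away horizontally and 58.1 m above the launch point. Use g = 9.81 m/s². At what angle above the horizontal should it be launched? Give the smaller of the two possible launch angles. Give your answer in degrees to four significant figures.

80.19°

Trajectory: y = x tanθ − g x² (1 + tan²θ)/(2v₀²). With x = 11.8, y = 58.1, v₀ = 48.2, g = 9.81:
0.2940 tan²θ − 11.8 tanθ + (58.39) = 0.
tanθ = [11.8 ± √(11.8² − 4 × 0.2940 × (58.39))] / (2 × 0.2940) = (11.8 ± 8.401) / 0.5879, giving tanθ = 5.781 or 34.36.
θ = 80.19° or 88.33°; the smaller is 80.19°.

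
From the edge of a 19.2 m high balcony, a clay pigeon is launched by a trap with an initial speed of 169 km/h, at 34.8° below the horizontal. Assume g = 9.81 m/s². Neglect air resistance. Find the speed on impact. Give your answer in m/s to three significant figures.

Convert: 169 km/h = 169/3.6 = 46.94 m/s.
Components: vₓ = 46.94 cos 34.8° = 38.55 m/s, v_y0 = −26.79 m/s (downward).
Vertical motion (up positive, ground at y = 0): 4.905 t² − (−26.79) t − 19.2 = 0, so t = (−26.79 + √(26.79² + 2·9.81·19.2)) / 9.81 = (−26.79 + 33.08) / 9.81 = 0.6413 s.
Vertical velocity at impact: v_y = v_y0 − g t = −26.79 − 9.81 × 0.6413 = −33.08 m/s.
Speed: |v| = √(vₓ² + v_y²) = √(38.55² + 33.08²) = 50.80 m/s.

50.8 m/s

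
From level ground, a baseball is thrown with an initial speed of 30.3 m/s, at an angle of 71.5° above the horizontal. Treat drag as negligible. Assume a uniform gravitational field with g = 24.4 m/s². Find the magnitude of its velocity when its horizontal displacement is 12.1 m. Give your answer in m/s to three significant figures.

9.81 m/s

Horizontal component vₓ = 30.30 cos 71.5° = 9.614 m/s; vertical v_y0 = 30.30 sin 71.5° = 28.73 m/s.
Time to reach x = 12.1 m: t = x/vₓ = 12.1/9.614 = 1.259 s.
Vertical velocity there: v_y = v_y0 − g t = 28.73 − 24.4 × 1.259 = −1.974 m/s.
Speed: √(vₓ² + v_y²) = √(9.614² + 1.974²) = 9.815 m/s.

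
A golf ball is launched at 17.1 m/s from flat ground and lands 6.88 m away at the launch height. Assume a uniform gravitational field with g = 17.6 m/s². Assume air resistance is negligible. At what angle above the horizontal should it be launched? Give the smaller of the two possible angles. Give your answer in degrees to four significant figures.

Level-ground range R = v₀² sin(2θ)/g ⇒ sin(2θ) = gR/v₀² = 17.6 × 6.88 / 17.1² = 0.4141.
2θ = 24.46° or 180° − 24.46° = 155.5°, so θ = 12.23° or 77.77°.
The smaller angle is 12.23°.

12.23°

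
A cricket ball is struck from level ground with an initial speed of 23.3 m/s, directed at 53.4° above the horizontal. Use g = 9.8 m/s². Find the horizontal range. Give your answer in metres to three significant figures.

vₓ = 23.30 cos 53.4° = 13.89 m/s; v_y0 = 23.30 sin 53.4° = 18.71 m/s.
Time aloft: T = 2 v_y0 / g = 2 × 18.71 / 9.80 = 3.817 s.
Range: R = vₓ T = 13.89 × 3.817 = 53.03 m.

53.0 m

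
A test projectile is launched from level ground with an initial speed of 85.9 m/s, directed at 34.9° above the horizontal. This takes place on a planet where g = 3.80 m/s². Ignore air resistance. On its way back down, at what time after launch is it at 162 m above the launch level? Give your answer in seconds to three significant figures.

22.0 s

Components: vₓ = 85.90 cos 34.9° = 70.45 m/s, v_y0 = 85.90 sin 34.9° = 49.15 m/s.
Set y = v_y0 t − ½ g t² = 162: 1.900 t² − 49.15 t + 162 = 0.
t = [49.15 ± √(49.15² − 2·3.80·162)] / 3.80 = (49.15 ± 34.41) / 3.80, so t = 3.877 s or t = 21.99 s.
The descending-branch root is 21.99 s.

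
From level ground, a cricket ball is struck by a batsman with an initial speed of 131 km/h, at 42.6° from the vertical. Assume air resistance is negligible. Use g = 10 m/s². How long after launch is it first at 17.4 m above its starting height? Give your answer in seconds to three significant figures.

Convert: 131 km/h = 131/3.6 = 36.39 m/s.
Resolve: vₓ = 36.39 sin 42.6° = 24.63 m/s and v_y0 = 36.39 cos 42.6° = 26.79 m/s.
Set y = v_y0 t − ½ g t² = 17.4: 5.000 t² − 26.79 t + 17.4 = 0.
Quadratic formula: t = (26.79 ± √369.48) / 10.0 = (26.79 ± 19.22) / 10.0 → t = 0.7564 s or 4.601 s.
The first (ascending) time is 0.7564 s.

0.756 s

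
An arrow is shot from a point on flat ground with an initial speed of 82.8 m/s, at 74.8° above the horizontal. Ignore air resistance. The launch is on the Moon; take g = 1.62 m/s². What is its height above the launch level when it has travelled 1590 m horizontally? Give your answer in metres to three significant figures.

1510 m

Horizontal component vₓ = 82.80 cos 74.8° = 21.71 m/s; vertical v_y0 = 82.80 sin 74.8° = 79.90 m/s.
x = vₓ t ⇒ t = 1590/21.71 = 73.24 s.
Height: y = v_y0 t − ½ g t² = 79.90 × 73.24 − 0.8100 × 73.24² = 5852 − 4345 = 1507 m.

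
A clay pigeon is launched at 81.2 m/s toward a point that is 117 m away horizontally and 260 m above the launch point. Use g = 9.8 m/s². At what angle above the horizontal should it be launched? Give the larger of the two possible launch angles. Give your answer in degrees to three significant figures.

83.1°

Trajectory: y = x tanθ − g x² (1 + tan²θ)/(2v₀²). With x = 117, y = 260, v₀ = 81.2, g = 9.80:
10.17 tan²θ − 117 tanθ + (270.2) = 0.
tanθ = [117 ± √(117² − 4 × 10.17 × (270.2))] / (2 × 10.17) = (117 ± 51.91) / 20.35, giving tanθ = 3.199 or 8.302.
θ = 72.64° or 83.13°; the larger is 83.13°.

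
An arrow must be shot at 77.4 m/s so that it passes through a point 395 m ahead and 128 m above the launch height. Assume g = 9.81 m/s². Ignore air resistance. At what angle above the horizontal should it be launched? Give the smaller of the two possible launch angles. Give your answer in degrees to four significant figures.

42.71°

Trajectory: y = x tanθ − g x² (1 + tan²θ)/(2v₀²). With x = 395, y = 128, v₀ = 77.4, g = 9.81:
127.7 tan²θ − 395 tanθ + (255.7) = 0.
tanθ = [395 ± √(395² − 4 × 127.7 × (255.7))] / (2 × 127.7) = (395 ± 159.2) / 255.5, giving tanθ = 0.9230 or 2.169.
θ = 42.71° or 65.25°; the smaller is 42.71°.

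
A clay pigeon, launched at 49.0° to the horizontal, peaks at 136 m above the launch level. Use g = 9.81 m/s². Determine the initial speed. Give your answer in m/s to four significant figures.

At the peak v_y = 0, so v_y0 = √(2gH) = √(2 × 9.81 × 136) = 51.66 m/s.
v_y0 = v₀ sin θ ⇒ v₀ = 51.66 / sin 49.0° = 68.44 m/s.

68.44 m/s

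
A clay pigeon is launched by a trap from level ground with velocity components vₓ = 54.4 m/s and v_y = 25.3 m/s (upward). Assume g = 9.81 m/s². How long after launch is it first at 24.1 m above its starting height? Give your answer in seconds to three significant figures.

1.26 s

Require v_y0 t − ½ g t² = 24.1, i.e. 4.905 t² − 25.30 t + 24.1 = 0.
t = [25.30 ± √(25.30² − 2·9.81·24.1)] / 9.81 = (25.30 ± 12.93) / 9.81, so t = 1.261 s or t = 3.897 s.
The first (ascending) time is 1.261 s.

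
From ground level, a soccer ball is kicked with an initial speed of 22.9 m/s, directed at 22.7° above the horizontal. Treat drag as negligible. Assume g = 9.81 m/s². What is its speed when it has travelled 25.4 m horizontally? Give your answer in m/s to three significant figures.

Horizontal component vₓ = 22.90 cos 22.7° = 21.13 m/s; vertical v_y0 = 22.90 sin 22.7° = 8.837 m/s.
x = vₓ t ⇒ t = 25.4/21.13 = 1.202 s.
Vertical velocity there: v_y = v_y0 − g t = 8.837 − 9.81 × 1.202 = −2.957 m/s.
Speed: √(vₓ² + v_y²) = √(21.13² + 2.957²) = 21.33 m/s.

21.3 m/s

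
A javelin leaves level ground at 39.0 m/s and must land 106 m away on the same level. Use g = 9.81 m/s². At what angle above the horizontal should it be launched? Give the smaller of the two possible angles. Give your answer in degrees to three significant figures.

21.6°

Level-ground range R = v₀² sin(2θ)/g ⇒ sin(2θ) = gR/v₀² = 9.81 × 106 / 39.0² = 0.6837.
2θ = 43.13° or 180° − 43.13° = 136.9°, so θ = 21.57° or 68.43°.
The smaller angle is 21.57°.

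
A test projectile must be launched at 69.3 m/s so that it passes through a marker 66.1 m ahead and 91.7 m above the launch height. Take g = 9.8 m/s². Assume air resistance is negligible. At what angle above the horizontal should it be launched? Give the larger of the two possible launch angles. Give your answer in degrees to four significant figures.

85.67°

Trajectory: y = x tanθ − g x² (1 + tan²θ)/(2v₀²). With x = 66.1, y = 91.7, v₀ = 69.3, g = 9.80:
4.458 tan²θ − 66.1 tanθ + (96.16) = 0.
tanθ = [66.1 ± √(66.1² − 4 × 4.458 × (96.16))] / (2 × 4.458) = (66.1 ± 51.52) / 8.916, giving tanθ = 1.635 or 13.19.
θ = 58.55° or 85.67°; the larger is 85.67°.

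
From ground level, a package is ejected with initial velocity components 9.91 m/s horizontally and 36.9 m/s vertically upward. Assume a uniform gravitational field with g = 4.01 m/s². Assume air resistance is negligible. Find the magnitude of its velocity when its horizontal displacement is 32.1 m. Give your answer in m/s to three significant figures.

Time to reach x = 32.1 m: t = x/vₓ = 32.1/9.910 = 3.239 s.
Vertical velocity there: v_y = v_y0 − g t = 36.90 − 4.01 × 3.239 = 23.91 m/s.
Speed: √(vₓ² + v_y²) = √(9.910² + 23.91²) = 25.88 m/s.

25.9 m/s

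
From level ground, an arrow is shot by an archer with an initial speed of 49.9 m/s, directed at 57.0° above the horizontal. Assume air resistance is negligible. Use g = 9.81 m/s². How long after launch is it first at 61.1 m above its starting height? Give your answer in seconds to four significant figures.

1.870 s

Components: vₓ = 49.90 cos 57.0° = 27.18 m/s, v_y0 = 49.90 sin 57.0° = 41.85 m/s.
Height y(t) = 41.85 t − 4.905 t² = 61.1 gives 4.905 t² − 41.85 t + 61.1 = 0.
Quadratic formula: t = (41.85 ± √552.61) / 9.81 = (41.85 ± 23.51) / 9.81 → t = 1.870 s or 6.662 s.
The first (ascending) time is 1.870 s.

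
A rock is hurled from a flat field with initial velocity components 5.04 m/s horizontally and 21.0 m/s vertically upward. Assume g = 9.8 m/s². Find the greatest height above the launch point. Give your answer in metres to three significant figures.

22.5 m

At the apex v_y = 0, so H = v_y0²/(2g) = 21.00²/19.60 = 22.50 m.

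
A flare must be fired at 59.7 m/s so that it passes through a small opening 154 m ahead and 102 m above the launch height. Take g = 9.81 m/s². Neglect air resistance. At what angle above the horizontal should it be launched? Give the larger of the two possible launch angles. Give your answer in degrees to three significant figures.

Trajectory: y = x tanθ − g x² (1 + tan²θ)/(2v₀²). With x = 154, y = 102, v₀ = 59.7, g = 9.81:
32.64 tan²θ − 154 tanθ + (134.6) = 0.
tanθ = [154 ± √(154² − 4 × 32.64 × (134.6))] / (2 × 32.64) = (154 ± 78.35) / 65.28, giving tanθ = 1.159 or 3.559.
θ = 49.21° or 74.31°; the larger is 74.31°.

74.3°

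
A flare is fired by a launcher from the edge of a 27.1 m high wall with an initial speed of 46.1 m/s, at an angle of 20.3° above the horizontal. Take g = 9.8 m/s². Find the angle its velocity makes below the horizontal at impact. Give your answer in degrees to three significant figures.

33.0°

Horizontal component vₓ = 46.10 cos 20.3° = 43.24 m/s; vertical v_y0 = 46.10 sin 20.3° = 15.99 m/s.
Vertical motion (up positive, ground at y = 0): 4.900 t² − (15.99) t − 27.1 = 0, so t = (15.99 + √(15.99² + 2·9.80·27.1)) / 9.80 = (15.99 + 28.05) / 9.80 = 4.495 s.
At impact: v_y = v_y0 − g t = −28.05 m/s; vₓ = 43.24 m/s.
Angle below horizontal: arctan(|v_y|/vₓ) = arctan(28.05/43.24) = 32.98°.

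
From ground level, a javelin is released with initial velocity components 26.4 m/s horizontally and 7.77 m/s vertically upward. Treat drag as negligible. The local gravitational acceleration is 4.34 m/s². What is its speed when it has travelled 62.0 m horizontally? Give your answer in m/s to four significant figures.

26.51 m/s

x = vₓ t ⇒ t = 62.0/26.40 = 2.348 s.
Vertical velocity there: v_y = v_y0 − g t = 7.770 − 4.34 × 2.348 = −2.422 m/s.
Speed: √(vₓ² + v_y²) = √(26.40² + 2.422²) = 26.51 m/s.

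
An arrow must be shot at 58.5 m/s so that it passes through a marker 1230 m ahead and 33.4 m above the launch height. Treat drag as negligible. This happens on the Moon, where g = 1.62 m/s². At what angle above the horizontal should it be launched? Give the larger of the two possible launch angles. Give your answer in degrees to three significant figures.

Trajectory: y = x tanθ − g x² (1 + tan²θ)/(2v₀²). With x = 1230, y = 33.4, v₀ = 58.5, g = 1.62:
358.1 tan²θ − 1230 tanθ + (391.5) = 0.
tanθ = [1230 ± √(1230² − 4 × 358.1 × (391.5))] / (2 × 358.1) = (1230 ± 975.8) / 716.2, giving tanθ = 0.3550 or 3.080.
θ = 19.54° or 72.01°; the larger is 72.01°.

72.0°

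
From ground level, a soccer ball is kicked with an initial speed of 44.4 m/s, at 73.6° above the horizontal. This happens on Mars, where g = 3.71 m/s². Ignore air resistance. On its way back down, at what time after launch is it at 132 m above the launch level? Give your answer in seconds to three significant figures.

Components: vₓ = 44.40 cos 73.6° = 12.54 m/s, v_y0 = 44.40 sin 73.6° = 42.59 m/s.
Set y = v_y0 t − ½ g t² = 132: 1.855 t² − 42.59 t + 132 = 0.
t = [42.59 ± √(42.59² − 2·3.71·132)] / 3.71 = (42.59 ± 28.89) / 3.71, so t = 3.693 s or t = 19.27 s.
The descending-branch root is 19.27 s.

19.3 s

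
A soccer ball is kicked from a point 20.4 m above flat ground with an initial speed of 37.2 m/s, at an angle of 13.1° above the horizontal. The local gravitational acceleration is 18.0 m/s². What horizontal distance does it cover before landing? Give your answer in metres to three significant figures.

74.1 m

vₓ = 37.20 cos 13.1° = 36.23 m/s; v_y0 = 37.20 sin 13.1° = 8.431 m/s.
The projectile lands when y = 20.4 + (8.431) t − ½·18.0·t² = 0. Positive root: t = (8.431 + √(8.431² + 2·18.0·20.4)) / 18.0 = (8.431 + 28.38) / 18.0 = 2.045 s.
Horizontal distance: R = vₓ t = 36.23 × 2.045 = 74.10 m.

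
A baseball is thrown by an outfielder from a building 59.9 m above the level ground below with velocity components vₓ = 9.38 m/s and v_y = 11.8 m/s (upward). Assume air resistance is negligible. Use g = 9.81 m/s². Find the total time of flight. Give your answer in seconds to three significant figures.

The projectile lands when y = 59.9 + (11.80) t − ½·9.81·t² = 0. Positive root: t = (11.80 + √(11.80² + 2·9.81·59.9)) / 9.81 = (11.80 + 36.26) / 9.81 = 4.899 s.

4.90 s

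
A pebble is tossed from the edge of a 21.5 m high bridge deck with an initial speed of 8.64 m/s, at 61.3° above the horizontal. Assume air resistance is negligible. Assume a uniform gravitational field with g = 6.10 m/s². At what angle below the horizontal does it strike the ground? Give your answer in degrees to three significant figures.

Horizontal component vₓ = 8.640 cos 61.3° = 4.149 m/s; vertical v_y0 = 8.640 sin 61.3° = 7.579 m/s.
Vertical motion (up positive, ground at y = 0): 3.050 t² − (7.579) t − 21.5 = 0, so t = (7.579 + √(7.579² + 2·6.10·21.5)) / 6.10 = (7.579 + 17.88) / 6.10 = 4.174 s.
At impact: v_y = v_y0 − g t = −17.88 m/s; vₓ = 4.149 m/s.
Angle below horizontal: arctan(|v_y|/vₓ) = arctan(17.88/4.149) = 76.94°.

76.9°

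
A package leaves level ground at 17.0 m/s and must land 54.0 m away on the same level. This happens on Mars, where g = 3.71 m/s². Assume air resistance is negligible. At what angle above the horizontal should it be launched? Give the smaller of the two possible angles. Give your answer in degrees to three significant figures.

21.9°

R = v₀² sin 2θ / g gives sin 2θ = gR/v₀² = 3.71·54.0/17.0² = 0.6932.
2θ = 43.89° or 180° − 43.89° = 136.1°, so θ = 21.94° or 68.06°.
The smaller angle is 21.94°.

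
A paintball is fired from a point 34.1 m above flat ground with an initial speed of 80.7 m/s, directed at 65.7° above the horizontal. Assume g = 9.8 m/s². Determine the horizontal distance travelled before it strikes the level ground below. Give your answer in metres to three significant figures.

Resolve: vₓ = 80.70 cos 65.7° = 33.21 m/s and v_y0 = 80.70 sin 65.7° = 73.55 m/s.
The projectile lands when y = 34.1 + (73.55) t − ½·9.80·t² = 0. Positive root: t = (73.55 + √(73.55² + 2·9.80·34.1)) / 9.80 = (73.55 + 77.96) / 9.80 = 15.46 s.
Horizontal distance: R = vₓ t = 33.21 × 15.46 = 513.4 m.

513 m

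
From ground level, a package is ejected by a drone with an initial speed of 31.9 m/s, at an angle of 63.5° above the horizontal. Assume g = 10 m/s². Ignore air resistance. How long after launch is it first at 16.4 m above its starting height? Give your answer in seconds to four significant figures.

0.6480 s

Resolve: vₓ = 31.90 cos 63.5° = 14.23 m/s and v_y0 = 31.90 sin 63.5° = 28.55 m/s.
Require v_y0 t − ½ g t² = 16.4, i.e. 5.000 t² − 28.55 t + 16.4 = 0.
Quadratic formula: t = (28.55 ± √487.01) / 10.0 = (28.55 ± 22.07) / 10.0 → t = 0.6480 s or 5.062 s.
The first (ascending) time is 0.6480 s.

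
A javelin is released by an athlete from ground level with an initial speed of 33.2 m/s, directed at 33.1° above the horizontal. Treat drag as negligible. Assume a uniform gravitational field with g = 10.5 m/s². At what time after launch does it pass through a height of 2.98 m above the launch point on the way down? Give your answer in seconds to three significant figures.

vₓ = 33.20 cos 33.1° = 27.81 m/s; v_y0 = 33.20 sin 33.1° = 18.13 m/s.
Require v_y0 t − ½ g t² = 2.98, i.e. 5.250 t² − 18.13 t + 2.98 = 0.
t = [18.13 ± √(18.13² − 2·10.5·2.98)] / 10.5 = (18.13 ± 16.31) / 10.5, so t = 0.1730 s or t = 3.280 s.
The descending-branch root is 3.280 s.

3.28 s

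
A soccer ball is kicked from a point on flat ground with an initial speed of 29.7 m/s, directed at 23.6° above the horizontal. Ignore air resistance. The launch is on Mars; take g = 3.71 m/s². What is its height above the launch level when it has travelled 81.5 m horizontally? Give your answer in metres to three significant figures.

19.0 m

Components: vₓ = 29.70 cos 23.6° = 27.22 m/s, v_y0 = 29.70 sin 23.6° = 11.89 m/s.
Time to reach x = 81.5 m: t = x/vₓ = 81.5/27.22 = 2.995 s.
Height: y = v_y0 t − ½ g t² = 11.89 × 2.995 − 1.855 × 2.995² = 35.61 − 16.63 = 18.97 m.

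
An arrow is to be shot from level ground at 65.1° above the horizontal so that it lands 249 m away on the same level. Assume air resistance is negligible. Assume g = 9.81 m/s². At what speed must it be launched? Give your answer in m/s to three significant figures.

From R = (v₀² / g) sin 2θ: v₀ = √(gR / sin 2θ).
v₀ = √(9.81 × 249 / sin 130.2°) = √(2443 / 0.7638) = √3198.1 = 56.55 m/s.

56.6 m/s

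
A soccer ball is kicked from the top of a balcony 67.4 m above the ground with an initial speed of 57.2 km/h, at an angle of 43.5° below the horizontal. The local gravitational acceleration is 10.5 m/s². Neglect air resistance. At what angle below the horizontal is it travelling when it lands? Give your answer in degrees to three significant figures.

Convert: 57.2 km/h = 57.2/3.6 = 15.89 m/s.
Components: vₓ = 15.89 cos 43.5° = 11.53 m/s, v_y0 = −10.94 m/s (downward).
Vertical motion (up positive, ground at y = 0): 5.250 t² − (−10.94) t − 67.4 = 0, so t = (−10.94 + √(10.94² + 2·10.5·67.4)) / 10.5 = (−10.94 + 39.18) / 10.5 = 2.690 s.
At impact: v_y = v_y0 − g t = −39.18 m/s; vₓ = 11.53 m/s.
Angle below horizontal: arctan(|v_y|/vₓ) = arctan(39.18/11.53) = 73.61°.

73.6°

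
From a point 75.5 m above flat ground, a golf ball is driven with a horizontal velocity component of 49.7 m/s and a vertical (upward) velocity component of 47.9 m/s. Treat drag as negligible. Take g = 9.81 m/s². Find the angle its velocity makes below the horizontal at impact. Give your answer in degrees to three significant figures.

Vertical motion (up positive, ground at y = 0): 4.905 t² − (47.90) t − 75.5 = 0, so t = (47.90 + √(47.90² + 2·9.81·75.5)) / 9.81 = (47.90 + 61.45) / 9.81 = 11.15 s.
At impact: v_y = v_y0 − g t = −61.45 m/s; vₓ = 49.70 m/s.
Angle below horizontal: arctan(|v_y|/vₓ) = arctan(61.45/49.70) = 51.03°.

51.0°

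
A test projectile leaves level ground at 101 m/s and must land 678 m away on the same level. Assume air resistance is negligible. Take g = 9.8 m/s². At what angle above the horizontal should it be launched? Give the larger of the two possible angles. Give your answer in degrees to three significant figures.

Level-ground range R = v₀² sin(2θ)/g ⇒ sin(2θ) = gR/v₀² = 9.80 × 678 / 101² = 0.6513.
2θ = 40.64° or 180° − 40.64° = 139.4°, so θ = 20.32° or 69.68°.
The larger angle is 69.68°.

69.7°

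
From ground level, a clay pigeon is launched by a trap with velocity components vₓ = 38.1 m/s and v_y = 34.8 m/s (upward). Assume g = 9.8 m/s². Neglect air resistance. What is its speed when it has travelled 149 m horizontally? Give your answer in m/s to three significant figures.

38.3 m/s

Time to reach x = 149 m: t = x/vₓ = 149/38.10 = 3.911 s.
Vertical velocity there: v_y = v_y0 − g t = 34.80 − 9.80 × 3.911 = −3.525 m/s.
Speed: √(vₓ² + v_y²) = √(38.10² + 3.525²) = 38.26 m/s.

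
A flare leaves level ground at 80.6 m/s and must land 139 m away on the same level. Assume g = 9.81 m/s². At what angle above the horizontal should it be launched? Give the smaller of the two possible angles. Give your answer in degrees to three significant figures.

6.06°

R = v₀² sin 2θ / g gives sin 2θ = gR/v₀² = 9.81·139/80.6² = 0.2099.
2θ = 12.12° or 180° − 12.12° = 167.9°, so θ = 6.058° or 83.94°.
The smaller angle is 6.058°.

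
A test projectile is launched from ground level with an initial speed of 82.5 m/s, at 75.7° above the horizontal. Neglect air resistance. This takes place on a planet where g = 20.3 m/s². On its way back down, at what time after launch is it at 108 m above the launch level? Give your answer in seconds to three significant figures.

6.14 s

Resolve: vₓ = 82.50 cos 75.7° = 20.38 m/s and v_y0 = 82.50 sin 75.7° = 79.94 m/s.
Require v_y0 t − ½ g t² = 108, i.e. 10.15 t² − 79.94 t + 108 = 0.
t = [79.94 ± √(79.94² − 2·20.3·108)] / 20.3 = (79.94 ± 44.79) / 20.3, so t = 1.732 s or t = 6.145 s.
The descending-branch root is 6.145 s.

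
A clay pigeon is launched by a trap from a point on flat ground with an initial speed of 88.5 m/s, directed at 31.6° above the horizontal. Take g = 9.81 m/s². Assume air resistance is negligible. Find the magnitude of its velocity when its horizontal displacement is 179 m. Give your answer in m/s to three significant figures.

78.8 m/s

Components: vₓ = 88.50 cos 31.6° = 75.38 m/s, v_y0 = 88.50 sin 31.6° = 46.37 m/s.
x = vₓ t ⇒ t = 179/75.38 = 2.375 s.
Vertical velocity there: v_y = v_y0 − g t = 46.37 − 9.81 × 2.375 = 23.08 m/s.
Speed: √(vₓ² + v_y²) = √(75.38² + 23.08²) = 78.83 m/s.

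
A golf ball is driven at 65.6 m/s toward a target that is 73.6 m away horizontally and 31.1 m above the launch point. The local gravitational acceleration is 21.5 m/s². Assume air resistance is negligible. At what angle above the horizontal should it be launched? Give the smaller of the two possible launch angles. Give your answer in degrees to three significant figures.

34.8°

Trajectory: y = x tanθ − g x² (1 + tan²θ)/(2v₀²). With x = 73.6, y = 31.1, v₀ = 65.6, g = 21.5:
13.53 tan²θ − 73.6 tanθ + (44.63) = 0.
tanθ = [73.6 ± √(73.6² − 4 × 13.53 × (44.63))] / (2 × 13.53) = (73.6 ± 54.78) / 27.06, giving tanθ = 0.6953 or 4.744.
θ = 34.81° or 78.10°; the smaller is 34.81°.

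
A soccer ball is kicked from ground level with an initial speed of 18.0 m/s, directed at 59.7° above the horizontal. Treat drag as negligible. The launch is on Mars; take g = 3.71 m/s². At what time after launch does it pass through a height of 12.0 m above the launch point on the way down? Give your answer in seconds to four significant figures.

7.517 s

Resolve: vₓ = 18.00 cos 59.7° = 9.081 m/s and v_y0 = 18.00 sin 59.7° = 15.54 m/s.
Set y = v_y0 t − ½ g t² = 12.0: 1.855 t² − 15.54 t + 12.0 = 0.
Quadratic formula: t = (15.54 ± √152.49) / 3.71 = (15.54 ± 12.35) / 3.71 → t = 0.8605 s or 7.517 s.
The descending-branch root is 7.517 s.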